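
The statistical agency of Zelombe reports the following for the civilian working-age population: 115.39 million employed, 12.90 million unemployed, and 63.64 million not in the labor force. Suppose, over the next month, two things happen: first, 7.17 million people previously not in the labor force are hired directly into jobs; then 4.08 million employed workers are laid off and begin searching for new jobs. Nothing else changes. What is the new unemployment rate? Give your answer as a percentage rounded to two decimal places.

Initially, labor force = 115.39 + 12.90 = 128.29 million, so u = 12.90/128.29 = 10.06%.
After the first change, employed and labor force both rise by 7.17; unemployed unchanged → E = 122.56, U = 12.90, labor force = 135.46 million.
After the second change, employed falls and unemployed rises by 4.08; labor force unchanged → E = 118.48, U = 16.98, labor force = 135.46 million.
New unemployment rate = 16.98 / 135.46 = 12.54%.

New unemployment rate ≈ 12.54%.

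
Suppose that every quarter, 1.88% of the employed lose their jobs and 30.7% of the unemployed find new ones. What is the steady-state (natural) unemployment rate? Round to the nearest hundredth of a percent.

Steady-state unemployment rate ≈ 5.77%.

At steady state the flows balance: s·E = f·U, so U/(E+U) = s/(s+f).
u* = 1.88 / (1.88 + 30.7) = 1.88 / 32.58 = 5.77%.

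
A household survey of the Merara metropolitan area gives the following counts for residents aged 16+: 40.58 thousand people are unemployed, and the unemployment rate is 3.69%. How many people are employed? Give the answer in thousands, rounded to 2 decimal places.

Labor force = U / u = 40.58 / 0.0369 ≈ 1,099.73 thousand.
Employed = labor force − unemployed = 1,099.73 − 40.58 = 1,059.15 thousand.

About 1,059.15 thousand are employed.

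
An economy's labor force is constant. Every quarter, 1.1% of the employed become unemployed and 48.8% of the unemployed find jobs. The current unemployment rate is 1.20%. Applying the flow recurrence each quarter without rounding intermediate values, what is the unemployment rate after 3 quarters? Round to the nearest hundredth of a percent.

Unemployment rate after three quarters ≈ 2.08%.

With a fixed labor force, u_{t+1} = u_t + s·(1−u_t) − f·u_t = u_t·(1−s−f) + s.
Here 1−s−f = 0.501 and s = 0.011.
u_1 = 0.012000 × 0.501 + 0.011 = 0.017012.
u_2 = 0.017012 × 0.501 + 0.011 = 0.019523.
u_3 = 0.019523 × 0.501 + 0.011 = 0.020781.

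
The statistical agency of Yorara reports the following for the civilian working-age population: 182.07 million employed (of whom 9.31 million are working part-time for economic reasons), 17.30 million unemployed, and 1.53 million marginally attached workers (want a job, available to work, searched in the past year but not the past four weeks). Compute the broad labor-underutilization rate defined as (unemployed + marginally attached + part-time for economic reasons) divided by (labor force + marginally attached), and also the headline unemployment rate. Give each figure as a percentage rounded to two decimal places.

Labor force = 182.07 + 17.30 = 199.37 million.
Numerator = 17.30 + 1.53 + 9.31 = 28.14 million.
Denominator = 199.37 + 1.53 = 200.90 million.
Broad rate = 28.14 / 200.90 = 14.01%.
Headline unemployment rate = 17.30 / 199.37 = 8.68%.

Broad underutilization rate ≈ 14.01%; headline unemployment rate ≈ 8.68%.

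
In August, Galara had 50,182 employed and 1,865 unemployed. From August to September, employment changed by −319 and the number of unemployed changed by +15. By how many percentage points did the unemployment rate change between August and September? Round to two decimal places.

August: labor force = 50,182 + 1,865 = 52,047; u = 1,865/52,047 = 3.58%.
September: labor force = 49,863 + 1,880 = 51,743; u = 1,880/51,743 = 3.63%.
Change = 3.63% − 3.58% = +0.05 pp.

The unemployment rate changed by +0.05 percentage points.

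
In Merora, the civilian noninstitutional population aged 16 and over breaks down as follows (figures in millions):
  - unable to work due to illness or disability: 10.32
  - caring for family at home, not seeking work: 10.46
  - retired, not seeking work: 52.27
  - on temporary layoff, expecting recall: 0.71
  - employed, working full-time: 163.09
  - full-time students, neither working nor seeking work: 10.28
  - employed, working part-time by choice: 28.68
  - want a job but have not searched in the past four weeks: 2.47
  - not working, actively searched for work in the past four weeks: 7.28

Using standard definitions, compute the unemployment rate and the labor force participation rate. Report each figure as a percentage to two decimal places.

Employed = 163.09 + 28.68 = 191.77 million.
Unemployed = 0.71 + 7.28 = 7.99 million (jobless and actively searching, or on temporary layoff).
Labor force = 191.77 + 7.99 = 199.76 million.
Not in labor force = 10.32 + 10.46 + 52.27 + 10.28 + 2.47 = 85.80 million (those not working and not actively searching are outside the labor force — including those who want a job but have given up searching).
Civilian working-age population = 199.76 + 85.80 = 285.56 million.
Unemployment rate = 7.99 / 199.76 = 4.00%.
Labor force participation rate = 199.76 / 285.56 = 69.95%.

Unemployment rate ≈ 4.00%; labor force participation rate ≈ 69.95%.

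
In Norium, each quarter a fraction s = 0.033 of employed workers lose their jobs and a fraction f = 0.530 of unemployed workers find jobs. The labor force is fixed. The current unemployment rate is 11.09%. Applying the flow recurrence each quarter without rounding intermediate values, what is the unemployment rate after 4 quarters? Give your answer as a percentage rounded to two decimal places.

With a fixed labor force, u_{t+1} = u_t + s·(1−u_t) − f·u_t = u_t·(1−s−f) + s.
Here 1−s−f = 0.437 and s = 0.033.
u_1 = 0.110900 × 0.437 + 0.033 = 0.081463.
u_2 = 0.081463 × 0.437 + 0.033 = 0.068599.
u_3 = 0.068599 × 0.437 + 0.033 = 0.062978.
u_4 = 0.062978 × 0.437 + 0.033 = 0.060521.

Unemployment rate after four quarters ≈ 6.05%.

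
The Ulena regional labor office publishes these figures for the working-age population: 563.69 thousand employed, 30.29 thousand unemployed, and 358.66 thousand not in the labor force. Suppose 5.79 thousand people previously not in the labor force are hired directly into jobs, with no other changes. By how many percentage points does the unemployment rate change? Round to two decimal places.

Initially, labor force = 563.69 + 30.29 = 593.98 thousand, so u = 30.29/593.98 = 5.10%.
After the change, employed and labor force both rise by 5.79; unemployed unchanged → E = 569.48, U = 30.29, labor force = 599.77 thousand.
New unemployment rate = 30.29 / 599.77 = 5.05%.
Change = 5.05% − 5.10% = −0.05 percentage points.

The unemployment rate changes by −0.05 percentage points.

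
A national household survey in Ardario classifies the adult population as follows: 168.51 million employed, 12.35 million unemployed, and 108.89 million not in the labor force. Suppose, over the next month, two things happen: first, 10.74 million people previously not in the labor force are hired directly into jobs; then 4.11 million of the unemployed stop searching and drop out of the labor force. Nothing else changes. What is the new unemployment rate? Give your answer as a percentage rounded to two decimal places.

Initially, labor force = 168.51 + 12.35 = 180.86 million, so u = 12.35/180.86 = 6.83%.
After the first change, employed and labor force both rise by 10.74; unemployed unchanged → E = 179.25, U = 12.35, labor force = 191.60 million.
After the second change, unemployed and labor force both fall by 4.11 → E = 179.25, U = 8.24, labor force = 187.49 million.
New unemployment rate = 8.24 / 187.49 = 4.39%.

New unemployment rate ≈ 4.39%.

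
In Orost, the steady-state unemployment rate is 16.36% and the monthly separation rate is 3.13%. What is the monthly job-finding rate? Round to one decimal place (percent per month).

From u* = s/(s+f): f = s·(1−u)/u.
f = 3.13 × (1 − 0.1636) / 0.1636 = 2.6179 / 0.1636 ≈ 16.0% per month.

Job-finding rate ≈ 16.0% per month.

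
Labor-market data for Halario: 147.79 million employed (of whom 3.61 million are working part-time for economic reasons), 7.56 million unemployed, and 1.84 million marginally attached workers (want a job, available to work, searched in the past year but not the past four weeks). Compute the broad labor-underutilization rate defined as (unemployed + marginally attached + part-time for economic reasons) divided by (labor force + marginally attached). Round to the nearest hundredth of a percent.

Broad underutilization rate ≈ 8.28%.

Labor force = 147.79 + 7.56 = 155.35 million.
Numerator = 7.56 + 1.84 + 3.61 = 13.01 million.
Denominator = 155.35 + 1.84 = 157.19 million.
Broad rate = 13.01 / 157.19 = 8.28%.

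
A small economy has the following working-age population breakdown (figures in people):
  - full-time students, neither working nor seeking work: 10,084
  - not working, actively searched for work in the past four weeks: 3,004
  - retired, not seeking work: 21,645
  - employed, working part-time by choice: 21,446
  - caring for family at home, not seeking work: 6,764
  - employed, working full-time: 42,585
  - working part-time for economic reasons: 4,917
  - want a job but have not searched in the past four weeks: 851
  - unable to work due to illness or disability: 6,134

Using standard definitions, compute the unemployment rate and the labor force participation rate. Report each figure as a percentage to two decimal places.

Employed = 21,446 + 42,585 + 4,917 = 68,948 (anyone who worked, including part-time for economic reasons, counts as employed).
Unemployed = 3,004.
Labor force = 68,948 + 3,004 = 71,952.
Not in labor force = 10,084 + 21,645 + 6,764 + 851 + 6,134 = 45,478 (those not working and not actively searching are outside the labor force — including those who want a job but have given up searching).
Civilian working-age population = 71,952 + 45,478 = 117,430.
Unemployment rate = 3,004 / 71,952 = 4.18%.
Labor force participation rate = 71,952 / 117,430 = 61.27%.

Unemployment rate ≈ 4.18%; labor force participation rate ≈ 61.27%.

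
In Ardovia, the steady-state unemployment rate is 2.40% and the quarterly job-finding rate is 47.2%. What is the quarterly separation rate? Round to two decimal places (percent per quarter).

Separation rate ≈ 1.16% per quarter.

From u* = s/(s+f): s = u·f/(1−u).
s = 0.0240 × 47.2 / (1 − 0.0240) = 1.1328 / 0.9760 ≈ 1.16% per quarter.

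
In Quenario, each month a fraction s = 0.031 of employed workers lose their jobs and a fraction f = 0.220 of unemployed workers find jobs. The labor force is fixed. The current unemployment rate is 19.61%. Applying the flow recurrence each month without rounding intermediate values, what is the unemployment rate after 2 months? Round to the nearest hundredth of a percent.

Unemployment rate after two months ≈ 16.42%.

With a fixed labor force, u_{t+1} = u_t + s·(1−u_t) − f·u_t = u_t·(1−s−f) + s.
Here 1−s−f = 0.749 and s = 0.031.
u_1 = 0.196100 × 0.749 + 0.031 = 0.177879.
u_2 = 0.177879 × 0.749 + 0.031 = 0.164231.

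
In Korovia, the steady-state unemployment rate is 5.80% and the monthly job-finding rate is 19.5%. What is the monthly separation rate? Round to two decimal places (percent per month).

Separation rate ≈ 1.20% per month.

From u* = s/(s+f): s = u·f/(1−u).
s = 0.0580 × 19.5 / (1 − 0.0580) = 1.1310 / 0.9420 ≈ 1.20% per month.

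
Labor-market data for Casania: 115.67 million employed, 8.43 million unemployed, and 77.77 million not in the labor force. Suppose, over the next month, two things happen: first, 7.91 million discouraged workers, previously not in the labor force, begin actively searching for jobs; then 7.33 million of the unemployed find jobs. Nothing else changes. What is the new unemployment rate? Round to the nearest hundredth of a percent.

Initially, labor force = 115.67 + 8.43 = 124.10 million, so u = 8.43/124.10 = 6.79%.
After the first change, unemployed and labor force both rise by 7.91 → E = 115.67, U = 16.34, labor force = 132.01 million.
After the second change, unemployed falls and employed rises by 7.33; labor force unchanged → E = 123.00, U = 9.01, labor force = 132.01 million.
New unemployment rate = 9.01 / 132.01 = 6.83%.

New unemployment rate ≈ 6.83%.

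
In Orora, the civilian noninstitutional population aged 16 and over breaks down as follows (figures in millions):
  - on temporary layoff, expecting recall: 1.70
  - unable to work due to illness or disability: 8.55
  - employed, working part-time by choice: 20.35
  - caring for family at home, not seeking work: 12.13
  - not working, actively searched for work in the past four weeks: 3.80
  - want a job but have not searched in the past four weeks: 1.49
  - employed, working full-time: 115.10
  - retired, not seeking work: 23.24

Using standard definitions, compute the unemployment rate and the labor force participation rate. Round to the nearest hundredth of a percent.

Employed = 20.35 + 115.10 = 135.45 million.
Unemployed = 1.70 + 3.80 = 5.50 million (jobless and actively searching, or on temporary layoff).
Labor force = 135.45 + 5.50 = 140.95 million.
Not in labor force = 8.55 + 12.13 + 1.49 + 23.24 = 45.41 million (those not working and not actively searching are outside the labor force — including those who want a job but have given up searching).
Civilian working-age population = 140.95 + 45.41 = 186.36 million.
Unemployment rate = 5.50 / 140.95 = 3.90%.
Labor force participation rate = 140.95 / 186.36 = 75.63%.

Unemployment rate ≈ 3.90%; labor force participation rate ≈ 75.63%.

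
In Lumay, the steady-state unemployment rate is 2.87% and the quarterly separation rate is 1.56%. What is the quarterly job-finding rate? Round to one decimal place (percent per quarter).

Job-finding rate ≈ 52.8% per quarter.

From u* = s/(s+f): f = s·(1−u)/u.
f = 1.56 × (1 − 0.0287) / 0.0287 = 1.5152 / 0.0287 ≈ 52.8% per quarter.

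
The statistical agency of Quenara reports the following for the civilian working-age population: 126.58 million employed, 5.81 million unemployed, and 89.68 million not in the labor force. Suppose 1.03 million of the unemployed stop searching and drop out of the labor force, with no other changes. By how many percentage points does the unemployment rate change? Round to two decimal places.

Initially, labor force = 126.58 + 5.81 = 132.39 million, so u = 5.81/132.39 = 4.39%.
After the change, unemployed and labor force both fall by 1.03 → E = 126.58, U = 4.78, labor force = 131.36 million.
New unemployment rate = 4.78 / 131.36 = 3.64%.
Change = 3.64% − 4.39% = −0.75 percentage points.

The unemployment rate changes by −0.75 percentage points.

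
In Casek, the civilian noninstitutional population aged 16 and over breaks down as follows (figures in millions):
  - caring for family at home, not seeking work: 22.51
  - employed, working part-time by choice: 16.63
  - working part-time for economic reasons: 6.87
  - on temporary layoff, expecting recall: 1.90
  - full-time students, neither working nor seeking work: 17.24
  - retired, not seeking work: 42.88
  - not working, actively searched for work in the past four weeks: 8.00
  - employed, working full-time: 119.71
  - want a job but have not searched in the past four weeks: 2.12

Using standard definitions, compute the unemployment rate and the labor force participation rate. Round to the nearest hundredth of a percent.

Unemployment rate ≈ 6.47%; labor force participation rate ≈ 64.37%.

Employed = 16.63 + 6.87 + 119.71 = 143.21 million (anyone who worked, including part-time for economic reasons, counts as employed).
Unemployed = 1.90 + 8.00 = 9.90 million (jobless and actively searching, or on temporary layoff).
Labor force = 143.21 + 9.90 = 153.11 million.
Not in labor force = 22.51 + 17.24 + 42.88 + 2.12 = 84.75 million (those not working and not actively searching are outside the labor force — including those who want a job but have given up searching).
Civilian working-age population = 153.11 + 84.75 = 237.86 million.
Unemployment rate = 9.90 / 153.11 = 6.47%.
Labor force participation rate = 153.11 / 237.86 = 64.37%.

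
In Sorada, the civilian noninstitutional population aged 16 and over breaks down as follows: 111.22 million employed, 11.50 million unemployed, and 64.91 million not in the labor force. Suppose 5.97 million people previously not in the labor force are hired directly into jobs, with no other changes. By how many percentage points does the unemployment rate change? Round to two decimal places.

Initially, labor force = 111.22 + 11.50 = 122.72 million, so u = 11.50/122.72 = 9.37%.
After the change, employed and labor force both rise by 5.97; unemployed unchanged → E = 117.19, U = 11.50, labor force = 128.69 million.
New unemployment rate = 11.50 / 128.69 = 8.94%.
Change = 8.94% − 9.37% = −0.43 percentage points.

The unemployment rate changes by −0.43 percentage points.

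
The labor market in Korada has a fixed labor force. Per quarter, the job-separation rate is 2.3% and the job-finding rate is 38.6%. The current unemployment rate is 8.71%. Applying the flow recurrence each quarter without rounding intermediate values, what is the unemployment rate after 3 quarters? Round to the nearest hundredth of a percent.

Unemployment rate after three quarters ≈ 6.26%.

With a fixed labor force, u_{t+1} = u_t + s·(1−u_t) − f·u_t = u_t·(1−s−f) + s.
Here 1−s−f = 0.591 and s = 0.023.
u_1 = 0.087100 × 0.591 + 0.023 = 0.074476.
u_2 = 0.074476 × 0.591 + 0.023 = 0.067015.
u_3 = 0.067015 × 0.591 + 0.023 = 0.062606.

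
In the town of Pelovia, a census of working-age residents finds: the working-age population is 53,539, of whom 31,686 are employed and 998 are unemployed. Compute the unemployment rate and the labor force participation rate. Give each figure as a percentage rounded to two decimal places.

Labor force = employed + unemployed = 31,686 + 998 = 32,684.
Unemployment rate = 998 / 32,684 = 3.05%.
Labor force participation rate = 32,684 / 53,539 = 61.05%.

Unemployment rate ≈ 3.05%; labor force participation rate ≈ 61.05%.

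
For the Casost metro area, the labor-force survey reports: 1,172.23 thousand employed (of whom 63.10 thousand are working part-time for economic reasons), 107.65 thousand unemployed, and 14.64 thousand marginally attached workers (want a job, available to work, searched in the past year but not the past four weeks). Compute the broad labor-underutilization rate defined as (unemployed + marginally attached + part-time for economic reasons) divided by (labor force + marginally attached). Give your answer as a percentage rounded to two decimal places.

Broad underutilization rate ≈ 14.32%.

Labor force = 1,172.23 + 107.65 = 1,279.88 thousand.
Numerator = 107.65 + 14.64 + 63.10 = 185.39 thousand.
Denominator = 1,279.88 + 14.64 = 1,294.52 thousand.
Broad rate = 185.39 / 1,294.52 = 14.32%.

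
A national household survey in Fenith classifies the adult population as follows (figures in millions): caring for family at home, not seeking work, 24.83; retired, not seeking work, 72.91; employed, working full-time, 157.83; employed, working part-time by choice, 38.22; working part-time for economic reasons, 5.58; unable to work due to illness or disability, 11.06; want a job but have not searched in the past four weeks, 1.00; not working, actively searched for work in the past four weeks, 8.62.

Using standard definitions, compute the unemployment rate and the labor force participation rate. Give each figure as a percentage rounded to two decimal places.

Employed = 157.83 + 38.22 + 5.58 = 201.63 million (anyone who worked, including part-time for economic reasons, counts as employed).
Unemployed = 8.62 million.
Labor force = 201.63 + 8.62 = 210.25 million.
Not in labor force = 24.83 + 72.91 + 11.06 + 1.00 = 109.80 million (those not working and not actively searching are outside the labor force — including those who want a job but have given up searching).
Civilian working-age population = 210.25 + 109.80 = 320.05 million.
Unemployment rate = 8.62 / 210.25 = 4.10%.
Labor force participation rate = 210.25 / 320.05 = 65.69%.

Unemployment rate ≈ 4.10%; labor force participation rate ≈ 65.69%.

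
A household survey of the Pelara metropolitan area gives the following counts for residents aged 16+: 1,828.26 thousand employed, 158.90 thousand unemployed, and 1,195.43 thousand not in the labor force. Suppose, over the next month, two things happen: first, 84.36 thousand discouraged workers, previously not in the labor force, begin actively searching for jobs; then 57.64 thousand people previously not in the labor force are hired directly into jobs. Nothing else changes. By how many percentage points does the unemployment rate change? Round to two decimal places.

The unemployment rate changes by +3.43 percentage points.

Initially, labor force = 1,828.26 + 158.90 = 1,987.16 thousand, so u = 158.90/1,987.16 = 8.00%.
After the first change, unemployed and labor force both rise by 84.36 → E = 1,828.26, U = 243.26, labor force = 2,071.52 thousand.
After the second change, employed and labor force both rise by 57.64; unemployed unchanged → E = 1,885.90, U = 243.26, labor force = 2,129.16 thousand.
New unemployment rate = 243.26 / 2,129.16 = 11.43%.
Change = 11.43% − 8.00% = +3.43 percentage points.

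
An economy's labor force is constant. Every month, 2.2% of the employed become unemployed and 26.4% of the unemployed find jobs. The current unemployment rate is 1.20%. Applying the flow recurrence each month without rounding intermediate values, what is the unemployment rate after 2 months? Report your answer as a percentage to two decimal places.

With a fixed labor force, u_{t+1} = u_t + s·(1−u_t) − f·u_t = u_t·(1−s−f) + s.
Here 1−s−f = 0.714 and s = 0.022.
u_1 = 0.012000 × 0.714 + 0.022 = 0.030568.
u_2 = 0.030568 × 0.714 + 0.022 = 0.043826.

Unemployment rate after two months ≈ 4.38%.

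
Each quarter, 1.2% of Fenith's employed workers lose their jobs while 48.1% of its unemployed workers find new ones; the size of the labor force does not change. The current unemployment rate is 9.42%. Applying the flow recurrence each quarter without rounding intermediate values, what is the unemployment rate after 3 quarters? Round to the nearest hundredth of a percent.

Unemployment rate after three quarters ≈ 3.34%.

With a fixed labor force, u_{t+1} = u_t + s·(1−u_t) − f·u_t = u_t·(1−s−f) + s.
Here 1−s−f = 0.507 and s = 0.012.
u_1 = 0.094200 × 0.507 + 0.012 = 0.059759.
u_2 = 0.059759 × 0.507 + 0.012 = 0.042298.
u_3 = 0.042298 × 0.507 + 0.012 = 0.033445.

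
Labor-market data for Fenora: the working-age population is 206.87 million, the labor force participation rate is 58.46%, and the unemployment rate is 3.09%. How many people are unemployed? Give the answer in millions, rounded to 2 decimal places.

Labor force = 0.5846 × 206.87 = 120.94 million.
Unemployed = 0.0309 × 120.94 ≈ 3.74 million.

About 3.74 million are unemployed.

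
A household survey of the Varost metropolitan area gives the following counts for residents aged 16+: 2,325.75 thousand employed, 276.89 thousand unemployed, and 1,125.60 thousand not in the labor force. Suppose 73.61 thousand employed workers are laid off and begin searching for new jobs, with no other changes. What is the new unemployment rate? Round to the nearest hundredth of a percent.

New unemployment rate ≈ 13.47%.

Initially, labor force = 2,325.75 + 276.89 = 2,602.64 thousand, so u = 276.89/2,602.64 = 10.64%.
After the change, employed falls and unemployed rises by 73.61; labor force unchanged → E = 2,252.14, U = 350.50, labor force = 2,602.64 thousand.
New unemployment rate = 350.50 / 2,602.64 = 13.47%.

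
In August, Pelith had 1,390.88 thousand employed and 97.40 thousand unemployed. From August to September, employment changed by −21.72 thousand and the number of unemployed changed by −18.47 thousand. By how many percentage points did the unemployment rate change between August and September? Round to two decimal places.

The unemployment rate changed by −1.09 percentage points.

August: labor force = 1,390.88 + 97.40 = 1,488.28; u = 97.40/1,488.28 = 6.54%.
September: labor force = 1,369.16 + 78.93 = 1,448.09; u = 78.93/1,448.09 = 5.45%.
Change = 5.45% − 6.54% = −1.09 pp.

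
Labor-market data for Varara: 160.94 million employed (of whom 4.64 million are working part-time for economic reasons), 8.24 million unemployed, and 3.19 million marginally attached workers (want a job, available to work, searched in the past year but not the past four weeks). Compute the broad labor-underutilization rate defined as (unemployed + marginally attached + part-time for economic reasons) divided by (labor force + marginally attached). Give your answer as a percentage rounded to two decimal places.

Labor force = 160.94 + 8.24 = 169.18 million.
Numerator = 8.24 + 3.19 + 4.64 = 16.07 million.
Denominator = 169.18 + 3.19 = 172.37 million.
Broad rate = 16.07 / 172.37 = 9.32%.

Broad underutilization rate ≈ 9.32%.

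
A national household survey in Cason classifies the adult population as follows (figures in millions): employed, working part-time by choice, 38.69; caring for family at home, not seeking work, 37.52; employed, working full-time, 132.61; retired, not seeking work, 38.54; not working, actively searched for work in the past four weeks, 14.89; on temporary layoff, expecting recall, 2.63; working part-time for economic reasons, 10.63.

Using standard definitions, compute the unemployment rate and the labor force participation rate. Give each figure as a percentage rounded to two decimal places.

Unemployment rate ≈ 8.78%; labor force participation rate ≈ 72.39%.

Employed = 38.69 + 132.61 + 10.63 = 181.93 million (anyone who worked, including part-time for economic reasons, counts as employed).
Unemployed = 14.89 + 2.63 = 17.52 million (jobless and actively searching, or on temporary layoff).
Labor force = 181.93 + 17.52 = 199.45 million.
Not in labor force = 37.52 + 38.54 = 76.06 million (those not working and not actively searching are outside the labor force).
Civilian working-age population = 199.45 + 76.06 = 275.51 million.
Unemployment rate = 17.52 / 199.45 = 8.78%.
Labor force participation rate = 199.45 / 275.51 = 72.39%.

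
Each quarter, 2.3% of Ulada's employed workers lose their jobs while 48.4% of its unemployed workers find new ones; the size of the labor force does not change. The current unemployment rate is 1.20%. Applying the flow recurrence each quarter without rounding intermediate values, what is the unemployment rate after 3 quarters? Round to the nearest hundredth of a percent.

With a fixed labor force, u_{t+1} = u_t + s·(1−u_t) − f·u_t = u_t·(1−s−f) + s.
Here 1−s−f = 0.493 and s = 0.023.
u_1 = 0.012000 × 0.493 + 0.023 = 0.028916.
u_2 = 0.028916 × 0.493 + 0.023 = 0.037256.
u_3 = 0.037256 × 0.493 + 0.023 = 0.041367.

Unemployment rate after three quarters ≈ 4.14%.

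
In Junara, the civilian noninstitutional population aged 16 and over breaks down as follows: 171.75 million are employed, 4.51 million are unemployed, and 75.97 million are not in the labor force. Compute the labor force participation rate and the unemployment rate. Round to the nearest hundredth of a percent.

Labor force participation rate ≈ 69.88%; unemployment rate ≈ 2.56%.

Labor force = employed + unemployed = 171.75 + 4.51 = 176.26 million.
Working-age population = 176.26 + 75.97 = 252.23 million.
Unemployment rate = 4.51 / 176.26 = 2.56%.
Labor force participation rate = 176.26 / 252.23 = 69.88%.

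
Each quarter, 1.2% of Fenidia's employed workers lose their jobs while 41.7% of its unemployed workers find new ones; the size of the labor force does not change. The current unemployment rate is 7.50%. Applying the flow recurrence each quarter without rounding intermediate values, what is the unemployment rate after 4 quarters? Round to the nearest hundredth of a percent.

Unemployment rate after four quarters ≈ 3.30%.

With a fixed labor force, u_{t+1} = u_t + s·(1−u_t) − f·u_t = u_t·(1−s−f) + s.
Here 1−s−f = 0.571 and s = 0.012.
u_1 = 0.075000 × 0.571 + 0.012 = 0.054825.
u_2 = 0.054825 × 0.571 + 0.012 = 0.043305.
u_3 = 0.043305 × 0.571 + 0.012 = 0.036727.
u_4 = 0.036727 × 0.571 + 0.012 = 0.032971.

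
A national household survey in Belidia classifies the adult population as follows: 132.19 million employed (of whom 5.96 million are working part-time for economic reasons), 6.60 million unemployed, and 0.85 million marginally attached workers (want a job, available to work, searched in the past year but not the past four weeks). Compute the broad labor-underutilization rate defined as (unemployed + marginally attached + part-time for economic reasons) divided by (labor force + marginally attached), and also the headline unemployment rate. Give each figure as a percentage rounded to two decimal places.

Broad underutilization rate ≈ 9.60%; headline unemployment rate ≈ 4.76%.

Labor force = 132.19 + 6.60 = 138.79 million.
Numerator = 6.60 + 0.85 + 5.96 = 13.41 million.
Denominator = 138.79 + 0.85 = 139.64 million.
Broad rate = 13.41 / 139.64 = 9.60%.
Headline unemployment rate = 6.60 / 138.79 = 4.76%.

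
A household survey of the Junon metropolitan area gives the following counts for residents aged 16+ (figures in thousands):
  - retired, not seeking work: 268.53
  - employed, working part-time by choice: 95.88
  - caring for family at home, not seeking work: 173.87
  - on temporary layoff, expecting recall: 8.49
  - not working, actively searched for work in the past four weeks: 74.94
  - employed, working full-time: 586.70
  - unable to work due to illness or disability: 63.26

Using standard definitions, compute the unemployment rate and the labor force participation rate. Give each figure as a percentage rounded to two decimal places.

Employed = 95.88 + 586.70 = 682.58 thousand.
Unemployed = 8.49 + 74.94 = 83.43 thousand (jobless and actively searching, or on temporary layoff).
Labor force = 682.58 + 83.43 = 766.01 thousand.
Not in labor force = 268.53 + 173.87 + 63.26 = 505.66 thousand (those not working and not actively searching are outside the labor force).
Civilian working-age population = 766.01 + 505.66 = 1,271.67 thousand.
Unemployment rate = 83.43 / 766.01 = 10.89%.
Labor force participation rate = 766.01 / 1,271.67 = 60.24%.

Unemployment rate ≈ 10.89%; labor force participation rate ≈ 60.24%.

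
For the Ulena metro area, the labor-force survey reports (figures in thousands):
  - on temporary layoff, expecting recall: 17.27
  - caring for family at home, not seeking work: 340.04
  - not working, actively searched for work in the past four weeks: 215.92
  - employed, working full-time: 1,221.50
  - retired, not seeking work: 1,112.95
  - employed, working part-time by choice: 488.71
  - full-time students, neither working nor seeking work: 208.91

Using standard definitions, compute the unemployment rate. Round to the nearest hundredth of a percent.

Unemployment rate ≈ 12.00%.

Employed = 1,221.50 + 488.71 = 1,710.21 thousand.
Unemployed = 17.27 + 215.92 = 233.19 thousand (jobless and actively searching, or on temporary layoff).
Labor force = 1,710.21 + 233.19 = 1,943.40 thousand.
Unemployment rate = 233.19 / 1,943.40 = 12.00%.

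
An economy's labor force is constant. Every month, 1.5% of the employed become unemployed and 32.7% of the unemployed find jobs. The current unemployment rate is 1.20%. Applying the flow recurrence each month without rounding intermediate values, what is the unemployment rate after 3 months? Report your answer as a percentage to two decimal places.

With a fixed labor force, u_{t+1} = u_t + s·(1−u_t) − f·u_t = u_t·(1−s−f) + s.
Here 1−s−f = 0.658 and s = 0.015.
u_1 = 0.012000 × 0.658 + 0.015 = 0.022896.
u_2 = 0.022896 × 0.658 + 0.015 = 0.030066.
u_3 = 0.030066 × 0.658 + 0.015 = 0.034783.

Unemployment rate after three months ≈ 3.48%.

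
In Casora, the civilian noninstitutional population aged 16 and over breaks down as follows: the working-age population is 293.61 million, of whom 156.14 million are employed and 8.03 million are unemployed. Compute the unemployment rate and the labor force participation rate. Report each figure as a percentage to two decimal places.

Unemployment rate ≈ 4.89%; labor force participation rate ≈ 55.91%.

Labor force = employed + unemployed = 156.14 + 8.03 = 164.17 million.
Unemployment rate = 8.03 / 164.17 = 4.89%.
Labor force participation rate = 164.17 / 293.61 = 55.91%.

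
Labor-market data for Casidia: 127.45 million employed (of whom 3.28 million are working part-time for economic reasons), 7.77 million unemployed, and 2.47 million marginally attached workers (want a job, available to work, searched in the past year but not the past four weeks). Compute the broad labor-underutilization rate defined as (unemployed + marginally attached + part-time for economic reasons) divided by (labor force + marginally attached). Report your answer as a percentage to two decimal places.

Labor force = 127.45 + 7.77 = 135.22 million.
Numerator = 7.77 + 2.47 + 3.28 = 13.52 million.
Denominator = 135.22 + 2.47 = 137.69 million.
Broad rate = 13.52 / 137.69 = 9.82%.

Broad underutilization rate ≈ 9.82%.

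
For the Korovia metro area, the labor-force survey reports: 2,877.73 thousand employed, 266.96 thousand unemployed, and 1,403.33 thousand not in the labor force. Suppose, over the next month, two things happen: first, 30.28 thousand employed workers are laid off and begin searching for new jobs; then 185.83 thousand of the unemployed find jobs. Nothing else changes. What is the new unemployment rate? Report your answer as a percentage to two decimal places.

New unemployment rate ≈ 3.54%.

Initially, labor force = 2,877.73 + 266.96 = 3,144.69 thousand, so u = 266.96/3,144.69 = 8.49%.
After the first change, employed falls and unemployed rises by 30.28; labor force unchanged → E = 2,847.45, U = 297.24, labor force = 3,144.69 thousand.
After the second change, unemployed falls and employed rises by 185.83; labor force unchanged → E = 3,033.28, U = 111.41, labor force = 3,144.69 thousand.
New unemployment rate = 111.41 / 3,144.69 = 3.54%.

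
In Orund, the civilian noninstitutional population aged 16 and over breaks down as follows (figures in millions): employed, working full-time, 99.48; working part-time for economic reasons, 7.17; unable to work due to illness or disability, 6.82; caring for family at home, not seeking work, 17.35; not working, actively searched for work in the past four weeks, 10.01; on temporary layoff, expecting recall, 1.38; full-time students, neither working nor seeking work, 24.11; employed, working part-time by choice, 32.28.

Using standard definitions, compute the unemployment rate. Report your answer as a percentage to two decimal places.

Employed = 99.48 + 7.17 + 32.28 = 138.93 million (anyone who worked, including part-time for economic reasons, counts as employed).
Unemployed = 10.01 + 1.38 = 11.39 million (jobless and actively searching, or on temporary layoff).
Labor force = 138.93 + 11.39 = 150.32 million.
Unemployment rate = 11.39 / 150.32 = 7.58%.

Unemployment rate ≈ 7.58%.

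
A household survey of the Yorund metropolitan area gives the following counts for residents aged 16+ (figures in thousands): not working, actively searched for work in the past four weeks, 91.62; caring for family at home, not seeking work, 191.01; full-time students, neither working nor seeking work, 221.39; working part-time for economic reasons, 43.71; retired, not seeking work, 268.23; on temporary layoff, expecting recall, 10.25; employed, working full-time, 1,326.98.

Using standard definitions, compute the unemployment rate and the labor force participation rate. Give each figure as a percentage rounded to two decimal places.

Employed = 43.71 + 1,326.98 = 1,370.69 thousand (anyone who worked, including part-time for economic reasons, counts as employed).
Unemployed = 91.62 + 10.25 = 101.87 thousand (jobless and actively searching, or on temporary layoff).
Labor force = 1,370.69 + 101.87 = 1,472.56 thousand.
Not in labor force = 191.01 + 221.39 + 268.23 = 680.63 thousand (those not working and not actively searching are outside the labor force).
Civilian working-age population = 1,472.56 + 680.63 = 2,153.19 thousand.
Unemployment rate = 101.87 / 1,472.56 = 6.92%.
Labor force participation rate = 1,472.56 / 2,153.19 = 68.39%.

Unemployment rate ≈ 6.92%; labor force participation rate ≈ 68.39%.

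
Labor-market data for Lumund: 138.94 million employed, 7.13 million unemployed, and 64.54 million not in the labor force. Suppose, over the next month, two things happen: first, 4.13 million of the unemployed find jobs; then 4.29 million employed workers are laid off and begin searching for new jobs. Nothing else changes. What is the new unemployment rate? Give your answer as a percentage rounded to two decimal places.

Initially, labor force = 138.94 + 7.13 = 146.07 million, so u = 7.13/146.07 = 4.88%.
After the first change, unemployed falls and employed rises by 4.13; labor force unchanged → E = 143.07, U = 3.00, labor force = 146.07 million.
After the second change, employed falls and unemployed rises by 4.29; labor force unchanged → E = 138.78, U = 7.29, labor force = 146.07 million.
New unemployment rate = 7.29 / 146.07 = 4.99%.

New unemployment rate ≈ 4.99%.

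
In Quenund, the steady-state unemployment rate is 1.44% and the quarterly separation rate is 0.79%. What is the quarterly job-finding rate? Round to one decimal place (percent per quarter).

Job-finding rate ≈ 54.1% per quarter.

From u* = s/(s+f): f = s·(1−u)/u.
f = 0.79 × (1 − 0.0144) / 0.0144 = 0.7786 / 0.0144 ≈ 54.1% per quarter.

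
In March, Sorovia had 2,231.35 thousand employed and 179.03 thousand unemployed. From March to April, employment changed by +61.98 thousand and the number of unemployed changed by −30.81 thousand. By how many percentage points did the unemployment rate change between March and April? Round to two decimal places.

March: labor force = 2,231.35 + 179.03 = 2,410.38; u = 179.03/2,410.38 = 7.43%.
April: labor force = 2,293.33 + 148.22 = 2,441.55; u = 148.22/2,441.55 = 6.07%.
Change = 6.07% − 7.43% = −1.36 pp.

The unemployment rate changed by −1.36 percentage points.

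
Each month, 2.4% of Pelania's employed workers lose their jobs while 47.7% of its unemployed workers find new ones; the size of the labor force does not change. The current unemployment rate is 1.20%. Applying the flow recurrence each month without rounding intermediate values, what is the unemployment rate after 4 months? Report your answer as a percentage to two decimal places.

With a fixed labor force, u_{t+1} = u_t + s·(1−u_t) − f·u_t = u_t·(1−s−f) + s.
Here 1−s−f = 0.499 and s = 0.024.
u_1 = 0.012000 × 0.499 + 0.024 = 0.029988.
u_2 = 0.029988 × 0.499 + 0.024 = 0.038964.
u_3 = 0.038964 × 0.499 + 0.024 = 0.043443.
u_4 = 0.043443 × 0.499 + 0.024 = 0.045678.

Unemployment rate after four months ≈ 4.57%.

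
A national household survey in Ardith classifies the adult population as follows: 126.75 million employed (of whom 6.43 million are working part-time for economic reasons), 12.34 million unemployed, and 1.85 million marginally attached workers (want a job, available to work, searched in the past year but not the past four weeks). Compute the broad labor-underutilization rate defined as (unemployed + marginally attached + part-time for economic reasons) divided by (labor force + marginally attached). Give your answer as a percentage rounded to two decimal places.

Broad underutilization rate ≈ 14.63%.

Labor force = 126.75 + 12.34 = 139.09 million.
Numerator = 12.34 + 1.85 + 6.43 = 20.62 million.
Denominator = 139.09 + 1.85 = 140.94 million.
Broad rate = 20.62 / 140.94 = 14.63%.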